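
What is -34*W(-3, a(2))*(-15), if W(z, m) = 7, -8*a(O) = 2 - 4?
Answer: 3570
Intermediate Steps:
a(O) = ¼ (a(O) = -(2 - 4)/8 = -⅛*(-2) = ¼)
-34*W(-3, a(2))*(-15) = -34*7*(-15) = -238*(-15) = 3570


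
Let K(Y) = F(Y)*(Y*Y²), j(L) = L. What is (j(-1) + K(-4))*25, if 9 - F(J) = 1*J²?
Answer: 11175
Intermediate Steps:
F(J) = 9 - J²
K(Y) = Y³*(9 - Y²) (K(Y) = (9 - Y²)*(Y*Y²) = (9 - Y²)*Y³ = Y³*(9 - Y²))
(j(-1) + K(-4))*25 = (-1 + (-4)³*(9 - 1*(-4)²))*25 = (-1 - 64*(9 - 1*16))*25 = (-1 - 64*(9 - 16))*25 = (-1 - 64*(-7))*25 = (-1 + 448)*25 = 447*25 = 11175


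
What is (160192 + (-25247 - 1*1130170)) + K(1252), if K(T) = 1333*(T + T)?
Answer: 2342607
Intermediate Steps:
K(T) = 2666*T (K(T) = 1333*(2*T) = 2666*T)
(160192 + (-25247 - 1*1130170)) + K(1252) = (160192 + (-25247 - 1*1130170)) + 2666*1252 = (160192 + (-25247 - 1130170)) + 3337832 = (160192 - 1155417) + 3337832 = -995225 + 3337832 = 2342607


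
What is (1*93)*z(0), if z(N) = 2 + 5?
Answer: 651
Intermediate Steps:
z(N) = 7
(1*93)*z(0) = (1*93)*7 = 93*7 = 651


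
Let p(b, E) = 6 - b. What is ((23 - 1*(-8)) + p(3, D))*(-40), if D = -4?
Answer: -1360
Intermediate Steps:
((23 - 1*(-8)) + p(3, D))*(-40) = ((23 - 1*(-8)) + (6 - 1*3))*(-40) = ((23 + 8) + (6 - 3))*(-40) = (31 + 3)*(-40) = 34*(-40) = -1360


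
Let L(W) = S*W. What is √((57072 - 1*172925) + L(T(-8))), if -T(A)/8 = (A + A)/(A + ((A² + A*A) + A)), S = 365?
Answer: I*√5656357/7 ≈ 339.76*I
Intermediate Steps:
T(A) = -16*A/(2*A + 2*A²) (T(A) = -8*(A + A)/(A + ((A² + A*A) + A)) = -8*2*A/(A + ((A² + A²) + A)) = -8*2*A/(A + (2*A² + A)) = -8*2*A/(A + (A + 2*A²)) = -8*2*A/(2*A + 2*A²) = -16*A/(2*A + 2*A²))
L(W) = 365*W
√((57072 - 1*172925) + L(T(-8))) = √((57072 - 1*172925) + 365*(-8/(1 - 8))) = √((57072 - 172925) + 365*(-8/(-7))) = √(-115853 + 365*(-8*(-⅐))) = √(-115853 + 365*(8/7)) = √(-115853 + 2920/7) = √(-808051/7) = I*√5656357/7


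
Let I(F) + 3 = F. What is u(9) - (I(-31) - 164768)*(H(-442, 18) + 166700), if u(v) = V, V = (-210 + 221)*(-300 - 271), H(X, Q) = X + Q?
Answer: 27402611071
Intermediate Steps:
I(F) = -3 + F
H(X, Q) = Q + X
V = -6281 (V = 11*(-571) = -6281)
u(v) = -6281
u(9) - (I(-31) - 164768)*(H(-442, 18) + 166700) = -6281 - ((-3 - 31) - 164768)*((18 - 442) + 166700) = -6281 - (-34 - 164768)*(-424 + 166700) = -6281 - (-164802)*166276 = -6281 - 1*(-27402617352) = -6281 + 27402617352 = 27402611071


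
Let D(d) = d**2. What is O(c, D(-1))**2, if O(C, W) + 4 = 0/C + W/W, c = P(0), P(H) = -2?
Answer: 9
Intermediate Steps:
c = -2
O(C, W) = -3 (O(C, W) = -4 + (0/C + W/W) = -4 + (0 + 1) = -4 + 1 = -3)
O(c, D(-1))**2 = (-3)**2 = 9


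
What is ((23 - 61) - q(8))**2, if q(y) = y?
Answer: 2116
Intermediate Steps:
((23 - 61) - q(8))**2 = ((23 - 61) - 1*8)**2 = (-38 - 8)**2 = (-46)**2 = 2116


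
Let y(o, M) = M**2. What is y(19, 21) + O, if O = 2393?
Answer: 2834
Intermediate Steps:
y(19, 21) + O = 21**2 + 2393 = 441 + 2393 = 2834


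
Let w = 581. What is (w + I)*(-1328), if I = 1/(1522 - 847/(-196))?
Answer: -32974538800/42737 ≈ -7.7157e+5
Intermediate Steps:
I = 28/42737 (I = 1/(1522 - 847*(-1/196)) = 1/(1522 + 121/28) = 1/(42737/28) = 28/42737 ≈ 0.00065517)
(w + I)*(-1328) = (581 + 28/42737)*(-1328) = (24830225/42737)*(-1328) = -32974538800/42737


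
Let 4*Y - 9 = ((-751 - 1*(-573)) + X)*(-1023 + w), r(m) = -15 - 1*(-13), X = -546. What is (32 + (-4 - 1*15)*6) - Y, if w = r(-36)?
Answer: -742437/4 ≈ -1.8561e+5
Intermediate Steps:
r(m) = -2 (r(m) = -15 + 13 = -2)
w = -2
Y = 742109/4 (Y = 9/4 + (((-751 - 1*(-573)) - 546)*(-1023 - 2))/4 = 9/4 + (((-751 + 573) - 546)*(-1025))/4 = 9/4 + ((-178 - 546)*(-1025))/4 = 9/4 + (-724*(-1025))/4 = 9/4 + (1/4)*742100 = 9/4 + 185525 = 742109/4 ≈ 1.8553e+5)
(32 + (-4 - 1*15)*6) - Y = (32 + (-4 - 1*15)*6) - 1*742109/4 = (32 + (-4 - 15)*6) - 742109/4 = (32 - 19*6) - 742109/4 = (32 - 114) - 742109/4 = -82 - 742109/4 = -742437/4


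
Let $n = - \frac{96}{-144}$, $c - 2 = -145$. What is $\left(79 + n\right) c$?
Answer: $- \frac{34177}{3} \approx -11392.0$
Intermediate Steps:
$c = -143$ ($c = 2 - 145 = -143$)
$n = \frac{2}{3}$ ($n = \left(-96\right) \left(- \frac{1}{144}\right) = \frac{2}{3} \approx 0.66667$)
$\left(79 + n\right) c = \left(79 + \frac{2}{3}\right) \left(-143\right) = \frac{239}{3} \left(-143\right) = - \frac{34177}{3}$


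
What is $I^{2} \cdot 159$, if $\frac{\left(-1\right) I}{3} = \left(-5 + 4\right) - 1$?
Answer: $5724$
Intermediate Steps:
$I = 6$ ($I = - 3 \left(\left(-5 + 4\right) - 1\right) = - 3 \left(-1 - 1\right) = \left(-3\right) \left(-2\right) = 6$)
$I^{2} \cdot 159 = 6^{2} \cdot 159 = 36 \cdot 159 = 5724$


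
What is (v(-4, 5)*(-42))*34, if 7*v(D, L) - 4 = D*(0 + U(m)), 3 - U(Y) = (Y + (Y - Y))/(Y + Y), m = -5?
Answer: 1224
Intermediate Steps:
U(Y) = 5/2 (U(Y) = 3 - (Y + (Y - Y))/(Y + Y) = 3 - (Y + 0)/(2*Y) = 3 - Y*1/(2*Y) = 3 - 1*½ = 3 - ½ = 5/2)
v(D, L) = 4/7 + 5*D/14 (v(D, L) = 4/7 + (D*(0 + 5/2))/7 = 4/7 + (D*(5/2))/7 = 4/7 + (5*D/2)/7 = 4/7 + 5*D/14)
(v(-4, 5)*(-42))*34 = ((4/7 + (5/14)*(-4))*(-42))*34 = ((4/7 - 10/7)*(-42))*34 = -6/7*(-42)*34 = 36*34 = 1224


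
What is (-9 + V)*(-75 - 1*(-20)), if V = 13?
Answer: -220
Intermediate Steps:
(-9 + V)*(-75 - 1*(-20)) = (-9 + 13)*(-75 - 1*(-20)) = 4*(-75 + 20) = 4*(-55) = -220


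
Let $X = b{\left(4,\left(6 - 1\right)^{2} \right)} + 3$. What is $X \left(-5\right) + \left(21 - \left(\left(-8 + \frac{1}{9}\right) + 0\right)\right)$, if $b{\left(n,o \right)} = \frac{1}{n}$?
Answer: $\frac{455}{36} \approx 12.639$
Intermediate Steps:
$X = \frac{13}{4}$ ($X = \frac{1}{4} + 3 = \frac{13}{4} \approx 3.25$)
$X \left(-5\right) + \left(21 - \left(\left(-8 + \frac{1}{9}\right) + 0\right)\right) = \frac{13}{4} \left(-5\right) + \left(21 - \left(\left(-8 + \frac{1}{9}\right) + 0\right)\right) = - \frac{65}{4} + \left(21 - \left(\left(-8 + \frac{1}{9}\right) + 0\right)\right) = - \frac{65}{4} + \left(21 - \left(- \frac{71}{9} + 0\right)\right) = - \frac{65}{4} + \left(21 - - \frac{71}{9}\right) = - \frac{65}{4} + \left(21 + \frac{71}{9}\right) = - \frac{65}{4} + \frac{260}{9} = \frac{455}{36}$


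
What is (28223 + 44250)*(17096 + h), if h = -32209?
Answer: -1095284449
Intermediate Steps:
(28223 + 44250)*(17096 + h) = (28223 + 44250)*(17096 - 32209) = 72473*(-15113) = -1095284449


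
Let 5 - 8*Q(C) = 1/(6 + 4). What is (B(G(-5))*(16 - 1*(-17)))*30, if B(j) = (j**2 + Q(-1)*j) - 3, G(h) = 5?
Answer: 198495/8 ≈ 24812.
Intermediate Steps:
Q(C) = 49/80 (Q(C) = 5/8 - 1/(8*(6 + 4)) = 5/8 - 1/8/10 = 5/8 - 1/8*1/10 = 5/8 - 1/80 = 49/80)
B(j) = -3 + j**2 + 49*j/80 (B(j) = (j**2 + 49*j/80) - 3 = -3 + j**2 + 49*j/80)
(B(G(-5))*(16 - 1*(-17)))*30 = ((-3 + 5**2 + (49/80)*5)*(16 - 1*(-17)))*30 = ((-3 + 25 + 49/16)*(16 + 17))*30 = ((401/16)*33)*30 = (13233/16)*30 = 198495/8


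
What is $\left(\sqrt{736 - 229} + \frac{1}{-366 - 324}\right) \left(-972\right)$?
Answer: $\frac{162}{115} - 12636 \sqrt{3} \approx -21885.0$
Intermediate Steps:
$\left(\sqrt{736 - 229} + \frac{1}{-366 - 324}\right) \left(-972\right) = \left(\sqrt{507} + \frac{1}{-690}\right) \left(-972\right) = \left(13 \sqrt{3} - \frac{1}{690}\right) \left(-972\right) = \left(- \frac{1}{690} + 13 \sqrt{3}\right) \left(-972\right) = \frac{162}{115} - 12636 \sqrt{3}$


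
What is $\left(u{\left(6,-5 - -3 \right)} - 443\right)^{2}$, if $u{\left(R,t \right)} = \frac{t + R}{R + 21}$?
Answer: $\frac{142969849}{729} \approx 1.9612 \cdot 10^{5}$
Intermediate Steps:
$u{\left(R,t \right)} = \frac{R + t}{21 + R}$
$\left(u{\left(6,-5 - -3 \right)} - 443\right)^{2} = \left(\frac{6 - 2}{21 + 6} - 443\right)^{2} = \left(\frac{6 + \left(-5 + 3\right)}{27} - 443\right)^{2} = \left(\frac{6 - 2}{27} - 443\right)^{2} = \left(\frac{1}{27} \cdot 4 - 443\right)^{2} = \left(\frac{4}{27} - 443\right)^{2} = \left(- \frac{11957}{27}\right)^{2} = \frac{142969849}{729}$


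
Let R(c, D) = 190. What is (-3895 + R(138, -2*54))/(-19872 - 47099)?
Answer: 3705/66971 ≈ 0.055322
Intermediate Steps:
(-3895 + R(138, -2*54))/(-19872 - 47099) = (-3895 + 190)/(-19872 - 47099) = -3705/(-66971) = -3705*(-1/66971) = 3705/66971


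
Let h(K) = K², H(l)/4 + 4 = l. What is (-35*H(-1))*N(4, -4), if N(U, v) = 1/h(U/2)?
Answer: 175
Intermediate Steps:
H(l) = -16 + 4*l
N(U, v) = 4/U² (N(U, v) = 1/((U/2)²) = 1/(U²/4) = 4/U²)
(-35*H(-1))*N(4, -4) = (-35*(-16 + 4*(-1)))*(4/4²) = (-35*(-16 - 4))*(4*(1/16)) = -35*(-20)*(¼) = 700*(¼) = 175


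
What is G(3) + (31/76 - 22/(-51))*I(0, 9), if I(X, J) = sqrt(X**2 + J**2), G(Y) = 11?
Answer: 23971/1292 ≈ 18.553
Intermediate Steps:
I(X, J) = sqrt(J**2 + X**2)
G(3) + (31/76 - 22/(-51))*I(0, 9) = 11 + (31/76 - 22/(-51))*sqrt(9**2 + 0**2) = 11 + (31*(1/76) - 22*(-1/51))*sqrt(81 + 0) = 11 + (31/76 + 22/51)*sqrt(81) = 11 + (3253/3876)*9 = 11 + 9759/1292 = 23971/1292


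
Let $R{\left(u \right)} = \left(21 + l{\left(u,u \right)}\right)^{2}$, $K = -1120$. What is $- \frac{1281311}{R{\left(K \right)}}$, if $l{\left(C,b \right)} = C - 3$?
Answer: $- \frac{1281311}{1214404} \approx -1.0551$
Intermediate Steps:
$l{\left(C,b \right)} = -3 + C$ ($l{\left(C,b \right)} = C - 3 = -3 + C$)
$R{\left(u \right)} = \left(18 + u\right)^{2}$ ($R{\left(u \right)} = \left(21 + \left(-3 + u\right)\right)^{2} = \left(18 + u\right)^{2}$)
$- \frac{1281311}{R{\left(K \right)}} = - \frac{1281311}{\left(18 - 1120\right)^{2}} = - \frac{1281311}{\left(-1102\right)^{2}} = - \frac{1281311}{1214404}$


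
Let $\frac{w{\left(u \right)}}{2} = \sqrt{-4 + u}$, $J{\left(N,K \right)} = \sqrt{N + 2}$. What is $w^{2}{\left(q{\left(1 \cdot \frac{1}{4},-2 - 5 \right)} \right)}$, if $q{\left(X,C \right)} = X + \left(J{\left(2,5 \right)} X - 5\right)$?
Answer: $-33$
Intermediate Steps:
$J{\left(N,K \right)} = \sqrt{2 + N}$
$q{\left(X,C \right)} = -5 + 3 X$ ($q{\left(X,C \right)} = X + \left(\sqrt{2 + 2} X - 5\right) = X + \left(\sqrt{4} X - 5\right) = X + \left(2 X - 5\right) = X + \left(-5 + 2 X\right) = -5 + 3 X$)
$w{\left(u \right)} = 2 \sqrt{-4 + u}$
$w^{2}{\left(q{\left(1 \cdot \frac{1}{4},-2 - 5 \right)} \right)} = \left(2 \sqrt{-4 - \left(5 - 3 \cdot 1 \cdot \frac{1}{4}\right)}\right)^{2} = \left(2 \sqrt{-4 + \left(-5 + 3 \cdot \frac{1}{4}\right)}\right)^{2} = \left(2 \sqrt{-4 + \left(-5 + \frac{3}{4}\right)}\right)^{2} = \left(2 \sqrt{-4 - \frac{17}{4}}\right)^{2} = \left(2 \sqrt{- \frac{33}{4}}\right)^{2} = \left(2 \frac{i \sqrt{33}}{2}\right)^{2} = \left(i \sqrt{33}\right)^{2} = -33$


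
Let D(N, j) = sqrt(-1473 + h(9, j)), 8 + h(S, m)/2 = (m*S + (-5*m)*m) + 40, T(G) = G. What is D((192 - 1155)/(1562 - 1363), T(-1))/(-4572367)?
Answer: -I*sqrt(1437)/4572367 ≈ -8.2906e-6*I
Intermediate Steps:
h(S, m) = 64 - 10*m**2 + 2*S*m (h(S, m) = -16 + 2*((m*S + (-5*m)*m) + 40) = -16 + 2*((S*m - 5*m**2) + 40) = -16 + 2*((-5*m**2 + S*m) + 40) = -16 + 2*(40 - 5*m**2 + S*m) = -16 + (80 - 10*m**2 + 2*S*m) = 64 - 10*m**2 + 2*S*m)
D(N, j) = sqrt(-1409 - 10*j**2 + 18*j) (D(N, j) = sqrt(-1473 + (64 - 10*j**2 + 2*9*j)) = sqrt(-1473 + (64 - 10*j**2 + 18*j)) = sqrt(-1409 - 10*j**2 + 18*j))
D((192 - 1155)/(1562 - 1363), T(-1))/(-4572367) = sqrt(-1409 - 10*(-1)**2 + 18*(-1))/(-4572367) = sqrt(-1409 - 10*1 - 18)*(-1/4572367) = sqrt(-1409 - 10 - 18)*(-1/4572367) = sqrt(-1437)*(-1/4572367) = (I*sqrt(1437))*(-1/4572367) = -I*sqrt(1437)/4572367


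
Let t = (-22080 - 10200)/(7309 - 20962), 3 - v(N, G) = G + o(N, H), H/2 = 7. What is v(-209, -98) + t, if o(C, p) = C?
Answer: 1421570/4551 ≈ 312.36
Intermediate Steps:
H = 14 (H = 2*7 = 14)
v(N, G) = 3 - G - N (v(N, G) = 3 - (G + N) = 3 + (-G - N) = 3 - G - N)
t = 10760/4551 (t = -32280/(-13653) = -32280*(-1/13653) = 10760/4551 ≈ 2.3643)
v(-209, -98) + t = (3 - 1*(-98) - 1*(-209)) + 10760/4551 = (3 + 98 + 209) + 10760/4551 = 310 + 10760/4551 = 1421570/4551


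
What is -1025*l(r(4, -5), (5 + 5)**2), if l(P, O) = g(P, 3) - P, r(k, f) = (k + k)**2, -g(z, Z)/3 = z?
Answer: 262400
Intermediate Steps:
g(z, Z) = -3*z
r(k, f) = 4*k**2 (r(k, f) = (2*k)**2 = 4*k**2)
l(P, O) = -4*P (l(P, O) = -3*P - P = -4*P)
-1025*l(r(4, -5), (5 + 5)**2) = -(-4100)*4*4**2 = -(-4100)*4*16 = -(-4100)*64 = -1025*(-256) = 262400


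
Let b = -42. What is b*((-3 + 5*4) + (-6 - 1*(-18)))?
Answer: -1218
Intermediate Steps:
b*((-3 + 5*4) + (-6 - 1*(-18))) = -42*((-3 + 5*4) + (-6 - 1*(-18))) = -42*((-3 + 20) + (-6 + 18)) = -42*(17 + 12) = -42*29 = -1218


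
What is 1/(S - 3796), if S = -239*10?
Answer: -1/6186 ≈ -0.00016166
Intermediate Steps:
S = -2390
1/(S - 3796) = 1/(-2390 - 3796) = 1/(-6186) = -1/6186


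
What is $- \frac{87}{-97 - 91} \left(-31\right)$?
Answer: $- \frac{2697}{188} \approx -14.346$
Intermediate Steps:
$- \frac{87}{-97 - 91} \left(-31\right) = - \frac{87}{-188} \left(-31\right) = \left(-87\right) \left(- \frac{1}{188}\right) \left(-31\right) = \frac{87}{188} \left(-31\right) = - \frac{2697}{188}$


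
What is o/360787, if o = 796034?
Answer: 796034/360787 ≈ 2.2064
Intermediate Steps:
o/360787 = 796034/360787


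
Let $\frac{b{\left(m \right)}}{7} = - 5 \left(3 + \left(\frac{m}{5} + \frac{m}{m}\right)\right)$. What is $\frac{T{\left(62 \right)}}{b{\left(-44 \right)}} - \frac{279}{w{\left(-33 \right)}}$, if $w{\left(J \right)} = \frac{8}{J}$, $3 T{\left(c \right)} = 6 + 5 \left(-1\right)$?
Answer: $\frac{290021}{252} \approx 1150.9$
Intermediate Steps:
$T{\left(c \right)} = \frac{1}{3}$ ($T{\left(c \right)} = \frac{6 + 5 \left(-1\right)}{3} = \frac{6 - 5}{3} = \frac{1}{3} \cdot 1 = \frac{1}{3}$)
$b{\left(m \right)} = -140 - 7 m$ ($b{\left(m \right)} = 7 \left(- 5 \left(3 + \left(\frac{m}{5} + \frac{m}{m}\right)\right)\right) = 7 \left(- 5 \left(3 + \left(m \frac{1}{5} + 1\right)\right)\right) = 7 \left(- 5 \left(3 + \left(\frac{m}{5} + 1\right)\right)\right) = 7 \left(- 5 \left(3 + \left(1 + \frac{m}{5}\right)\right)\right) = 7 \left(- 5 \left(4 + \frac{m}{5}\right)\right) = 7 \left(-20 - m\right) = -140 - 7 m$)
$\frac{T{\left(62 \right)}}{b{\left(-44 \right)}} - \frac{279}{w{\left(-33 \right)}} = \frac{1}{3 \left(-140 - -308\right)} - \frac{279}{8 \frac{1}{-33}} = \frac{1}{3 \left(-140 + 308\right)} - \frac{279}{8 \left(- \frac{1}{33}\right)} = \frac{1}{3 \cdot 168} - \frac{279}{- \frac{8}{33}} = \frac{1}{3} \cdot \frac{1}{168} - - \frac{9207}{8} = \frac{1}{504} + \frac{9207}{8} = \frac{290021}{252}$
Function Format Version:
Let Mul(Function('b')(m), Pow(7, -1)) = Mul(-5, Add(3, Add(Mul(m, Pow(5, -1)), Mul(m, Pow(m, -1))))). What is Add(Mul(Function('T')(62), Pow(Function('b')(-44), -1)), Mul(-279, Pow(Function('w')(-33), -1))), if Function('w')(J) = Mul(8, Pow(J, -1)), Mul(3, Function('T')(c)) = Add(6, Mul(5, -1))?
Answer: Rational(290021, 252) ≈ 1150.9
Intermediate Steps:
Function('T')(c) = Rational(1, 3) (Function('T')(c) = Mul(Rational(1, 3), Add(6, Mul(5, -1))) = Mul(Rational(1, 3), Add(6, -5)) = Mul(Rational(1, 3), 1) = Rational(1, 3))
Function('b')(m) = Add(-140, Mul(-7, m)) (Function('b')(m) = Mul(7, Mul(-5, Add(3, Add(Mul(m, Pow(5, -1)), Mul(m, Pow(m, -1)))))) = Mul(7, Mul(-5, Add(3, Add(Mul(m, Rational(1, 5)), 1)))) = Mul(7, Mul(-5, Add(3, Add(Mul(Rational(1, 5), m), 1)))) = Mul(7, Mul(-5, Add(3, Add(1, Mul(Rational(1, 5), m))))) = Mul(7, Mul(-5, Add(4, Mul(Rational(1, 5), m)))) = Mul(7, Add(-20, Mul(-1, m))) = Add(-140, Mul(-7, m)))
Add(Mul(Function('T')(62), Pow(Function('b')(-44), -1)), Mul(-279, Pow(Function('w')(-33), -1))) = Add(Mul(Rational(1, 3), Pow(Add(-140, Mul(-7, -44)), -1)), Mul(-279, Pow(Mul(8, Pow(-33, -1)), -1))) = Add(Mul(Rational(1, 3), Pow(Add(-140, 308), -1)), Mul(-279, Pow(Mul(8, Rational(-1, 33)), -1))) = Add(Mul(Rational(1, 3), Pow(168, -1)), Mul(-279, Pow(Rational(-8, 33), -1))) = Add(Mul(Rational(1, 3), Rational(1, 168)), Mul(-279, Rational(-33, 8))) = Add(Rational(1, 504), Rational(9207, 8)) = Rational(290021, 252)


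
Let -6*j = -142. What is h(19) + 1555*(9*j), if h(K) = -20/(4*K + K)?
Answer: 6293081/19 ≈ 3.3122e+5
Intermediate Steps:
j = 71/3 (j = -1/6*(-142) = 71/3 ≈ 23.667)
h(K) = -4/K (h(K) = -20*1/(5*K) = -4/K)
h(19) + 1555*(9*j) = -4/19 + 1555*(9*(71/3)) = -4*1/19 + 1555*213 = -4/19 + 331215 = 6293081/19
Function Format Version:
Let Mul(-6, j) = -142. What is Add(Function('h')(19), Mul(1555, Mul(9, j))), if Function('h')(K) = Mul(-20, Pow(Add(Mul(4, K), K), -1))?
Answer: Rational(6293081, 19) ≈ 3.3122e+5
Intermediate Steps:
j = Rational(71, 3) (j = Mul(Rational(-1, 6), -142) = Rational(71, 3) ≈ 23.667)
Function('h')(K) = Mul(-4, Pow(K, -1)) (Function('h')(K) = Mul(-20, Pow(Mul(5, K), -1)) = Mul(-20, Mul(Rational(1, 5), Pow(K, -1))) = Mul(-4, Pow(K, -1)))
Add(Function('h')(19), Mul(1555, Mul(9, j))) = Add(Mul(-4, Pow(19, -1)), Mul(1555, Mul(9, Rational(71, 3)))) = Add(Mul(-4, Rational(1, 19)), Mul(1555, 213)) = Add(Rational(-4, 19), 331215) = Rational(6293081, 19)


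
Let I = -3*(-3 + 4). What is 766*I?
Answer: -2298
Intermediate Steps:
I = -3 (I = -3*1 = -3)
766*I = 766*(-3) = -2298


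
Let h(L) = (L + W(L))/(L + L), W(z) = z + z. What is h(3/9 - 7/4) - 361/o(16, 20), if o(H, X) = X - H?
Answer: -355/4 ≈ -88.750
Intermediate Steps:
W(z) = 2*z
h(L) = 3/2 (h(L) = (L + 2*L)/(L + L) = (3*L)/((2*L)) = (3*L)*(1/(2*L)) = 3/2)
h(3/9 - 7/4) - 361/o(16, 20) = 3/2 - 361/(20 - 1*16) = 3/2 - 361/(20 - 16) = 3/2 - 361/4 = -355/4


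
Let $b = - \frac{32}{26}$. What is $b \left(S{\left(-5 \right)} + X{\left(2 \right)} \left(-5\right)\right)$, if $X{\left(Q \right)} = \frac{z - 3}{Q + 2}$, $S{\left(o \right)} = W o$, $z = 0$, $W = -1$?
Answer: $- \frac{140}{13} \approx -10.769$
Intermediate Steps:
$S{\left(o \right)} = - o$
$X{\left(Q \right)} = - \frac{3}{2 + Q}$ ($X{\left(Q \right)} = \frac{0 - 3}{Q + 2} = - \frac{3}{2 + Q}$)
$b = - \frac{16}{13}$ ($b = \left(-32\right) \frac{1}{26} = - \frac{16}{13} \approx -1.2308$)
$b \left(S{\left(-5 \right)} + X{\left(2 \right)} \left(-5\right)\right) = - \frac{16 \left(\left(-1\right) \left(-5\right) + - \frac{3}{2 + 2} \left(-5\right)\right)}{13} = - \frac{16 \left(5 + - \frac{3}{4} \left(-5\right)\right)}{13} = - \frac{16 \left(5 + \left(-3\right) \frac{1}{4} \left(-5\right)\right)}{13} = - \frac{16 \left(5 - - \frac{15}{4}\right)}{13} = - \frac{16 \left(5 + \frac{15}{4}\right)}{13} = \left(- \frac{16}{13}\right) \frac{35}{4} = - \frac{140}{13}$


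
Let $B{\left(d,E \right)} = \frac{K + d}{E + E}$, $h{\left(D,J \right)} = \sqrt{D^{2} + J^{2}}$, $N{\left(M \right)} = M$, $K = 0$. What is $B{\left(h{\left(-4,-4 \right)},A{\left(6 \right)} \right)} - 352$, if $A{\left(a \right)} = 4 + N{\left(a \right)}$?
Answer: $-352 + \frac{\sqrt{2}}{5} \approx -351.72$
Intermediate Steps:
$A{\left(a \right)} = 4 + a$
$B{\left(d,E \right)} = \frac{d}{2 E}$ ($B{\left(d,E \right)} = \frac{0 + d}{E + E} = \frac{d}{2 E}$)
$B{\left(h{\left(-4,-4 \right)},A{\left(6 \right)} \right)} - 352 = \frac{\sqrt{\left(-4\right)^{2} + \left(-4\right)^{2}}}{2 \left(4 + 6\right)} - 352 = \frac{\sqrt{16 + 16}}{2 \cdot 10} - 352 = \frac{1}{2} \sqrt{32} \cdot \frac{1}{10} - 352 = \frac{1}{2} \cdot 4 \sqrt{2} \cdot \frac{1}{10} - 352 = \frac{\sqrt{2}}{5} - 352 = -352 + \frac{\sqrt{2}}{5}$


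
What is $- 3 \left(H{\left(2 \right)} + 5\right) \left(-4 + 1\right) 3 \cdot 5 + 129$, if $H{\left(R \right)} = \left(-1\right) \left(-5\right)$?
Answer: $1479$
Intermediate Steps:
$H{\left(R \right)} = 5$
$- 3 \left(H{\left(2 \right)} + 5\right) \left(-4 + 1\right) 3 \cdot 5 + 129 = - 3 \left(5 + 5\right) \left(-4 + 1\right) 3 \cdot 5 + 129 = - 3 \cdot 10 \left(-3\right) 3 \cdot 5 + 129 = - 3 \left(-30\right) 3 \cdot 5 + 129 = - 3 \left(\left(-90\right) 5\right) + 129 = \left(-3\right) \left(-450\right) + 129 = 1350 + 129 = 1479$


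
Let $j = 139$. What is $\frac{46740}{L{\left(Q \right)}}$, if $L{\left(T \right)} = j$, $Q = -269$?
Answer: $\frac{46740}{139} \approx 336.26$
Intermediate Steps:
$L{\left(T \right)} = 139$
$\frac{46740}{L{\left(Q \right)}} = \frac{46740}{139}$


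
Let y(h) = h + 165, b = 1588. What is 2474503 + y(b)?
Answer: 2476256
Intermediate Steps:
y(h) = 165 + h
2474503 + y(b) = 2474503 + (165 + 1588) = 2474503 + 1753 = 2476256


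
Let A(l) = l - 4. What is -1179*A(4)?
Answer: 0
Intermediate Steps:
A(l) = -4 + l
-1179*A(4) = -1179*(-4 + 4) = -1179*0 = 0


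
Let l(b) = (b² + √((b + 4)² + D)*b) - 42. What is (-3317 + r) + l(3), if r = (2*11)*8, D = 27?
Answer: -3174 + 6*√19 ≈ -3147.8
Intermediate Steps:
r = 176 (r = 22*8 = 176)
l(b) = -42 + b² + b*√(27 + (4 + b)²) (l(b) = (b² + √((b + 4)² + 27)*b) - 42 = (b² + √((4 + b)² + 27)*b) - 42 = (b² + √(27 + (4 + b)²)*b) - 42 = (b² + b*√(27 + (4 + b)²)) - 42 = -42 + b² + b*√(27 + (4 + b)²))
(-3317 + r) + l(3) = (-3317 + 176) + (-42 + 3² + 3*√(27 + (4 + 3)²)) = -3141 + (-42 + 9 + 3*√(27 + 7²)) = -3141 + (-42 + 9 + 3*√(27 + 49)) = -3141 + (-42 + 9 + 3*√76) = -3141 + (-42 + 9 + 3*(2*√19)) = -3141 + (-42 + 9 + 6*√19) = -3141 + (-33 + 6*√19) = -3174 + 6*√19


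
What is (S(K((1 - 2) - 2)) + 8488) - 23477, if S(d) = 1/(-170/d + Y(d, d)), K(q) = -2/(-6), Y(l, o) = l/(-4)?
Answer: -91747681/6121 ≈ -14989.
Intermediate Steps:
Y(l, o) = -l/4 (Y(l, o) = l*(-¼) = -l/4)
K(q) = ⅓ (K(q) = -2*(-⅙) = ⅓)
S(d) = 1/(-170/d - d/4)
(S(K((1 - 2) - 2)) + 8488) - 23477 = (4*(⅓)/(-680 - (⅓)²) + 8488) - 23477 = (4*(⅓)/(-680 - 1*⅑) + 8488) - 23477 = (4*(⅓)/(-680 - ⅑) + 8488) - 23477 = (4*(⅓)/(-6121/9) + 8488) - 23477 = (4*(⅓)*(-9/6121) + 8488) - 23477 = (-12/6121 + 8488) - 23477 = 51955036/6121 - 23477 = -91747681/6121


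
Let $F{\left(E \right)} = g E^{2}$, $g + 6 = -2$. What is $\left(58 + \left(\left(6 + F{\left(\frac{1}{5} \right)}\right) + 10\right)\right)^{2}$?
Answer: $\frac{3392964}{625} \approx 5428.7$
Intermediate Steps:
$g = -8$ ($g = -6 - 2 = -8$)
$F{\left(E \right)} = - 8 E^{2}$
$\left(58 + \left(\left(6 + F{\left(\frac{1}{5} \right)}\right) + 10\right)\right)^{2} = \left(58 + \left(\left(6 - 8 \left(\frac{1}{5}\right)^{2}\right) + 10\right)\right)^{2} = \left(58 + \left(\left(6 - \frac{8}{25}\right) + 10\right)\right)^{2} = \left(58 + \left(\frac{142}{25} + 10\right)\right)^{2} = \left(58 + \frac{392}{25}\right)^{2} = \left(\frac{1842}{25}\right)^{2} = \frac{3392964}{625}$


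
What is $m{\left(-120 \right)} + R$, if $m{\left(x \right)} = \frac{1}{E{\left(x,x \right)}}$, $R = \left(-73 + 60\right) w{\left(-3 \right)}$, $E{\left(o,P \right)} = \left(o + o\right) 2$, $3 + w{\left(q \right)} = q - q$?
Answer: $\frac{18719}{480} \approx 38.998$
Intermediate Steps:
$w{\left(q \right)} = -3$ ($w{\left(q \right)} = -3 + \left(q - q\right) = -3 + 0 = -3$)
$E{\left(o,P \right)} = 4 o$ ($E{\left(o,P \right)} = 2 o 2 = 4 o$)
$R = 39$ ($R = \left(-73 + 60\right) \left(-3\right) = \left(-13\right) \left(-3\right) = 39$)
$m{\left(x \right)} = \frac{1}{4 x}$
$m{\left(-120 \right)} + R = \frac{1}{4 \left(-120\right)} + 39 = \frac{1}{4} \left(- \frac{1}{120}\right) + 39 = - \frac{1}{480} + 39 = \frac{18719}{480}$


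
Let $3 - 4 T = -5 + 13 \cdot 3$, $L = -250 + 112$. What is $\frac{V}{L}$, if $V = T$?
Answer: $\frac{31}{552} \approx 0.056159$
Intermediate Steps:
$L = -138$
$T = - \frac{31}{4}$ ($T = \frac{3}{4} - \frac{-5 + 13 \cdot 3}{4} = \frac{3}{4} - \frac{-5 + 39}{4} = \frac{3}{4} - \frac{17}{2} = - \frac{31}{4} \approx -7.75$)
$V = - \frac{31}{4} \approx -7.75$
$\frac{V}{L} = - \frac{31}{4 \left(-138\right)} = \left(- \frac{31}{4}\right) \left(- \frac{1}{138}\right) = \frac{31}{552}$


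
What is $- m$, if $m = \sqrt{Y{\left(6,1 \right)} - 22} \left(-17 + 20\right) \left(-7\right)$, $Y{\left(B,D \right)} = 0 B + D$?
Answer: $21 i \sqrt{21} \approx 96.234 i$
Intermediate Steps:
$Y{\left(B,D \right)} = D$ ($Y{\left(B,D \right)} = 0 + D = D$)
$m = - 21 i \sqrt{21}$ ($m = \sqrt{1 - 22} \left(-17 + 20\right) \left(-7\right) = \sqrt{-21} \cdot 3 \left(-7\right) = i \sqrt{21} \cdot 3 \left(-7\right) = 3 i \sqrt{21} \left(-7\right) = - 21 i \sqrt{21} \approx - 96.234 i$)
$- m = - \left(-21\right) i \sqrt{21} = 21 i \sqrt{21}$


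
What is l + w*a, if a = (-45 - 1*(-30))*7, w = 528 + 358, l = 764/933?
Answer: -86796226/933 ≈ -93029.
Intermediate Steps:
l = 764/933 (l = 764*(1/933) = 764/933 ≈ 0.81886)
w = 886
a = -105 (a = (-45 + 30)*7 = -15*7 = -105)
l + w*a = 764/933 + 886*(-105) = 764/933 - 93030 = -86796226/933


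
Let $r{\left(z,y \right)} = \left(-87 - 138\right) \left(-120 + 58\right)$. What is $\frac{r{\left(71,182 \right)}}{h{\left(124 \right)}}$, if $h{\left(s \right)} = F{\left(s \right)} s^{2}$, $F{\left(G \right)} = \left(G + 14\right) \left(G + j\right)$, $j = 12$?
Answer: $\frac{75}{1551488} \approx 4.8341 \cdot 10^{-5}$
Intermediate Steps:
$F{\left(G \right)} = \left(12 + G\right) \left(14 + G\right)$ ($F{\left(G \right)} = \left(G + 14\right) \left(G + 12\right) = \left(14 + G\right) \left(12 + G\right) = \left(12 + G\right) \left(14 + G\right)$)
$r{\left(z,y \right)} = 13950$ ($r{\left(z,y \right)} = \left(-225\right) \left(-62\right) = 13950$)
$h{\left(s \right)} = s^{2} \left(168 + s^{2} + 26 s\right)$ ($h{\left(s \right)} = \left(168 + s^{2} + 26 s\right) s^{2} = s^{2} \left(168 + s^{2} + 26 s\right)$)
$\frac{r{\left(71,182 \right)}}{h{\left(124 \right)}} = \frac{13950}{124^{2} \left(168 + 124^{2} + 26 \cdot 124\right)} = \frac{13950}{15376 \left(168 + 15376 + 3224\right)} = \frac{13950}{15376 \cdot 18768} = \frac{13950}{288576768} = 13950 \cdot \frac{1}{288576768} = \frac{75}{1551488}$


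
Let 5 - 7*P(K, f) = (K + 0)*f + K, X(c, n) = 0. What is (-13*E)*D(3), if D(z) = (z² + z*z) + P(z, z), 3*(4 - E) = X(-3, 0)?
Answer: -884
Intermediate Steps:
P(K, f) = 5/7 - K/7 - K*f/7 (P(K, f) = 5/7 - ((K + 0)*f + K)/7 = 5/7 - (K*f + K)/7 = 5/7 - (K + K*f)/7 = 5/7 + (-K/7 - K*f/7) = 5/7 - K/7 - K*f/7)
E = 4 (E = 4 - ⅓*0 = 4 + 0 = 4)
D(z) = 5/7 - z/7 + 13*z²/7 (D(z) = (z² + z*z) + (5/7 - z/7 - z*z/7) = (z² + z²) + (5/7 - z/7 - z²/7) = 2*z² + (5/7 - z/7 - z²/7) = 5/7 - z/7 + 13*z²/7)
(-13*E)*D(3) = (-13*4)*(5/7 - ⅐*3 + (13/7)*3²) = -52*(5/7 - 3/7 + (13/7)*9) = -52*(5/7 - 3/7 + 117/7) = -52*17 = -884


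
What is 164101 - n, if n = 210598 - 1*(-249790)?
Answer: -296287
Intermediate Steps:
n = 460388 (n = 210598 + 249790 = 460388)
164101 - n = 164101 - 1*460388 = 164101 - 460388 = -296287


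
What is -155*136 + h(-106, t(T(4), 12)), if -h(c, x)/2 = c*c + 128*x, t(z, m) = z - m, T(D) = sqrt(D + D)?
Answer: -40480 - 512*sqrt(2) ≈ -41204.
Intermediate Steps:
T(D) = sqrt(2)*sqrt(D) (T(D) = sqrt(2*D) = sqrt(2)*sqrt(D))
h(c, x) = -256*x - 2*c**2 (h(c, x) = -2*(c*c + 128*x) = -2*(c**2 + 128*x) = -256*x - 2*c**2)
-155*136 + h(-106, t(T(4), 12)) = -155*136 + (-256*(sqrt(2)*sqrt(4) - 1*12) - 2*(-106)**2) = -21080 + (-256*(sqrt(2)*2 - 12) - 2*11236) = -21080 + (-256*(2*sqrt(2) - 12) - 22472) = -21080 + (-256*(-12 + 2*sqrt(2)) - 22472) = -21080 + ((3072 - 512*sqrt(2)) - 22472) = -21080 + (-19400 - 512*sqrt(2)) = -40480 - 512*sqrt(2)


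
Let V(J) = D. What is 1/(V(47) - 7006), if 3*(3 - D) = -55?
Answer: -3/20954 ≈ -0.00014317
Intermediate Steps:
D = 64/3 (D = 3 - 1/3*(-55) = 3 + 55/3 = 64/3 ≈ 21.333)
V(J) = 64/3
1/(V(47) - 7006) = 1/(64/3 - 7006) = 1/(-20954/3) = -3/20954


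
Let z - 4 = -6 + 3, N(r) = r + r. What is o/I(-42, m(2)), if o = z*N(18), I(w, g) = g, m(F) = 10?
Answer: 18/5 ≈ 3.6000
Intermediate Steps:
N(r) = 2*r
z = 1 (z = 4 + (-6 + 3) = 4 - 3 = 1)
o = 36 (o = 1*(2*18) = 1*36 = 36)
o/I(-42, m(2)) = 36/10 = 36*(1/10) = 18/5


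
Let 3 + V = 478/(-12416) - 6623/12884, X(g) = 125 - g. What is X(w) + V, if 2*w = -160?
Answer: 4028136821/19995968 ≈ 201.45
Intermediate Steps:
w = -80 (w = (½)*(-160) = -80)
V = -71036619/19995968 (V = -3 + (478/(-12416) - 6623/12884) = -3 + (478*(-1/12416) - 6623*1/12884) = -3 + (-239/6208 - 6623/12884) = -3 - 11048715/19995968 = -71036619/19995968 ≈ -3.5525)
X(w) + V = (125 - 1*(-80)) - 71036619/19995968 = (125 + 80) - 71036619/19995968 = 205 - 71036619/19995968 = 4028136821/19995968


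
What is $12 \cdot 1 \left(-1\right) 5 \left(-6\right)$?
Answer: $360$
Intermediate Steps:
$12 \cdot 1 \left(-1\right) 5 \left(-6\right) = 12 \left(\left(-1\right) 5\right) \left(-6\right) = 12 \left(-5\right) \left(-6\right) = \left(-60\right) \left(-6\right) = 360$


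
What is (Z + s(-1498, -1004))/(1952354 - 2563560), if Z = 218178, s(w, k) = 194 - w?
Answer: -109935/305603 ≈ -0.35973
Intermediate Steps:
(Z + s(-1498, -1004))/(1952354 - 2563560) = (218178 + (194 - 1*(-1498)))/(1952354 - 2563560) = (218178 + (194 + 1498))/(-611206) = (218178 + 1692)*(-1/611206) = 219870*(-1/611206) = -109935/305603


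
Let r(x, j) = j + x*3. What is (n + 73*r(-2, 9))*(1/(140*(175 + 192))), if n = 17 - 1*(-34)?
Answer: 27/5138 ≈ 0.0052550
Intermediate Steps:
n = 51 (n = 17 + 34 = 51)
r(x, j) = j + 3*x
(n + 73*r(-2, 9))*(1/(140*(175 + 192))) = (51 + 73*(9 + 3*(-2)))*(1/(140*(175 + 192))) = (51 + 73*(9 - 6))*((1/140)/367) = (51 + 73*3)*((1/140)*(1/367)) = (51 + 219)*(1/51380) = 270*(1/51380) = 27/5138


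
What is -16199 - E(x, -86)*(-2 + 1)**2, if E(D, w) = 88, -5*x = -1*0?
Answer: -16287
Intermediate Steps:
x = 0 (x = -(-1)*0/5 = -1/5*0 = 0)
-16199 - E(x, -86)*(-2 + 1)**2 = -16199 - 88*(-2 + 1)**2 = -16199 - 88*(-1)**2 = -16199 - 88 = -16287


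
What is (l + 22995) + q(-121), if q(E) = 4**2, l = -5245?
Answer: 17766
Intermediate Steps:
q(E) = 16
(l + 22995) + q(-121) = (-5245 + 22995) + 16 = 17750 + 16 = 17766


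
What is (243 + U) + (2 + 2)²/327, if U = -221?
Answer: 7210/327 ≈ 22.049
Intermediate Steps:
(243 + U) + (2 + 2)²/327 = (243 - 221) + (2 + 2)²/327 = 22 + 4²*(1/327) = 22 + 16*(1/327) = 22 + 16/327 = 7210/327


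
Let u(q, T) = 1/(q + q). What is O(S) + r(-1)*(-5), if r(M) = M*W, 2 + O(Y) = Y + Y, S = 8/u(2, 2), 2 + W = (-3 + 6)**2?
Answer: 97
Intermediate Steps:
W = 7 (W = -2 + (-3 + 6)**2 = -2 + 3**2 = -2 + 9 = 7)
u(q, T) = 1/(2*q)
S = 32 (S = 8/(((1/2)/2)) = 8/(((1/2)*(1/2))) = 8/(1/4) = 8*4 = 32)
O(Y) = -2 + 2*Y (O(Y) = -2 + (Y + Y) = -2 + 2*Y)
r(M) = 7*M (r(M) = M*7 = 7*M)
O(S) + r(-1)*(-5) = (-2 + 2*32) + (7*(-1))*(-5) = (-2 + 64) - 7*(-5) = 62 + 35 = 97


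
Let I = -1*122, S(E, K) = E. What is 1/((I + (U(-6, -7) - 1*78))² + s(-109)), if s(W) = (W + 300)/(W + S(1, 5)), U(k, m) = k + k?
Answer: 108/4853761 ≈ 2.2251e-5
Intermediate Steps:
U(k, m) = 2*k
I = -122
s(W) = (300 + W)/(1 + W) (s(W) = (W + 300)/(W + 1) = (300 + W)/(1 + W))
1/((I + (U(-6, -7) - 1*78))² + s(-109)) = 1/((-122 + (2*(-6) - 1*78))² + (300 - 109)/(1 - 109)) = 1/((-122 + (-12 - 78))² + 191/(-108)) = 1/((-122 - 90)² - 1/108*191) = 1/((-212)² - 191/108) = 1/(44944 - 191/108) = 1/(4853761/108) = 108/4853761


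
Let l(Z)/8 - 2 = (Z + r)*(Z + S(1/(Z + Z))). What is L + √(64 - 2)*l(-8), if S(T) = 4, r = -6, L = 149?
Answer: 149 + 464*√62 ≈ 3802.5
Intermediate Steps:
l(Z) = 16 + 8*(-6 + Z)*(4 + Z) (l(Z) = 16 + 8*((Z - 6)*(Z + 4)) = 16 + 8*((-6 + Z)*(4 + Z)) = 16 + 8*(-6 + Z)*(4 + Z))
L + √(64 - 2)*l(-8) = 149 + √(64 - 2)*(-176 - 16*(-8) + 8*(-8)²) = 149 + √62*(-176 + 128 + 8*64) = 149 + √62*(-176 + 128 + 512) = 149 + √62*464 = 149 + 464*√62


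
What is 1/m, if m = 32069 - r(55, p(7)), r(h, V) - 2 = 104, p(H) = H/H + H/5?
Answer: 1/31963 ≈ 3.1286e-5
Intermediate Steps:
p(H) = 1 + H/5 (p(H) = 1 + H*(1/5) = 1 + H/5)
r(h, V) = 106 (r(h, V) = 2 + 104 = 106)
m = 31963 (m = 32069 - 1*106 = 32069 - 106 = 31963)
1/m = 1/31963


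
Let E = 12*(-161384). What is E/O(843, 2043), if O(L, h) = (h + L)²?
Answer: -161384/694083 ≈ -0.23251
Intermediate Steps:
O(L, h) = (L + h)²
E = -1936608
E/O(843, 2043) = -1936608/(843 + 2043)² = -1936608/(2886²) = -1936608/8328996 = -1936608*1/8328996 = -161384/694083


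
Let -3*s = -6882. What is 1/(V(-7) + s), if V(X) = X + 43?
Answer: 1/2330 ≈ 0.00042918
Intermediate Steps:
V(X) = 43 + X
s = 2294 (s = -1/3*(-6882) = 2294)
1/(V(-7) + s) = 1/((43 - 7) + 2294) = 1/(36 + 2294) = 1/2330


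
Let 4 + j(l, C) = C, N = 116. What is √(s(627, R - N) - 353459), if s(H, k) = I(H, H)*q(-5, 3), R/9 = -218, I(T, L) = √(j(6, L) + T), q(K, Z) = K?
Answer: √(-353459 - 125*√2) ≈ 594.67*I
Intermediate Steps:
j(l, C) = -4 + C
I(T, L) = √(-4 + L + T) (I(T, L) = √((-4 + L) + T) = √(-4 + L + T))
R = -1962 (R = 9*(-218) = -1962)
s(H, k) = -5*√(-4 + 2*H) (s(H, k) = √(-4 + H + H)*(-5) = √(-4 + 2*H)*(-5) = -5*√(-4 + 2*H))
√(s(627, R - N) - 353459) = √(-5*√(-4 + 2*627) - 353459) = √(-5*√(-4 + 1254) - 353459) = √(-125*√2 - 353459) = √(-353459 - 125*√2)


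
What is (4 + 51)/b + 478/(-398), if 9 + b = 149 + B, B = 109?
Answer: -48566/49551 ≈ -0.98012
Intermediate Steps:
b = 249 (b = -9 + (149 + 109) = -9 + 258 = 249)
(4 + 51)/b + 478/(-398) = (4 + 51)/249 + 478/(-398) = 55*(1/249) + 478*(-1/398) = 55/249 - 239/199 = -48566/49551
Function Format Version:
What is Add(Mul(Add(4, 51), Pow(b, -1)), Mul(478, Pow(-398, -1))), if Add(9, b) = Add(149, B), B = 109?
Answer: Rational(-48566, 49551) ≈ -0.98012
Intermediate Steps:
b = 249 (b = Add(-9, Add(149, 109)) = Add(-9, 258) = 249)
Add(Mul(Add(4, 51), Pow(b, -1)), Mul(478, Pow(-398, -1))) = Add(Mul(Add(4, 51), Pow(249, -1)), Mul(478, Pow(-398, -1))) = Add(Mul(55, Rational(1, 249)), Mul(478, Rational(-1, 398))) = Add(Rational(55, 249), Rational(-239, 199)) = Rational(-48566, 49551)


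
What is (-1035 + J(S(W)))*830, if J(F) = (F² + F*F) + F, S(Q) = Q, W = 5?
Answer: -813400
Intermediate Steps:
J(F) = F + 2*F² (J(F) = (F² + F²) + F = 2*F² + F = F + 2*F²)
(-1035 + J(S(W)))*830 = (-1035 + 5*(1 + 2*5))*830 = (-1035 + 5*(1 + 10))*830 = (-1035 + 5*11)*830 = (-1035 + 55)*830 = -980*830 = -813400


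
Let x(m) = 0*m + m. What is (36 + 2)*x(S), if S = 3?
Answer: 114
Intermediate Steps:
x(m) = m (x(m) = 0 + m = m)
(36 + 2)*x(S) = (36 + 2)*3 = 38*3 = 114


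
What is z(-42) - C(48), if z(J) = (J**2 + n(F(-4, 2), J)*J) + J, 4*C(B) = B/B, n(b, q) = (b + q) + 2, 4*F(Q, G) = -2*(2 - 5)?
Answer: 13355/4 ≈ 3338.8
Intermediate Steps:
F(Q, G) = 3/2 (F(Q, G) = (-2*(2 - 5))/4 = (-2*(-3))/4 = (1/4)*6 = 3/2)
n(b, q) = 2 + b + q
C(B) = 1/4 (C(B) = (B/B)/4 = (1/4)*1 = 1/4)
z(J) = J + J**2 + J*(7/2 + J) (z(J) = (J**2 + (2 + 3/2 + J)*J) + J = (J**2 + (7/2 + J)*J) + J = (J**2 + J*(7/2 + J)) + J = J + J**2 + J*(7/2 + J))
z(-42) - C(48) = (1/2)*(-42)*(9 + 4*(-42)) - 1*1/4 = (1/2)*(-42)*(9 - 168) - 1/4 = (1/2)*(-42)*(-159) - 1/4 = 3339 - 1/4 = 13355/4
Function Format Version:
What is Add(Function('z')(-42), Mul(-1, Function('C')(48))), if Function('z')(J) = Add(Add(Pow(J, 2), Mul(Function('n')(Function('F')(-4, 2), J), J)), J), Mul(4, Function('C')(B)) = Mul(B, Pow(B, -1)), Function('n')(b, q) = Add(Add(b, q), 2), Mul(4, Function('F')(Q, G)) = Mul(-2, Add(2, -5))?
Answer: Rational(13355, 4) ≈ 3338.8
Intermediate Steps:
Function('F')(Q, G) = Rational(3, 2) (Function('F')(Q, G) = Mul(Rational(1, 4), Mul(-2, Add(2, -5))) = Mul(Rational(1, 4), Mul(-2, -3)) = Mul(Rational(1, 4), 6) = Rational(3, 2))
Function('n')(b, q) = Add(2, b, q)
Function('C')(B) = Rational(1, 4) (Function('C')(B) = Mul(Rational(1, 4), Mul(B, Pow(B, -1))) = Mul(Rational(1, 4), 1) = Rational(1, 4))
Function('z')(J) = Add(J, Pow(J, 2), Mul(J, Add(Rational(7, 2), J))) (Function('z')(J) = Add(Add(Pow(J, 2), Mul(Add(2, Rational(3, 2), J), J)), J) = Add(Add(Pow(J, 2), Mul(Add(Rational(7, 2), J), J)), J) = Add(Add(Pow(J, 2), Mul(J, Add(Rational(7, 2), J))), J) = Add(J, Pow(J, 2), Mul(J, Add(Rational(7, 2), J))))
Add(Function('z')(-42), Mul(-1, Function('C')(48))) = Add(Mul(Rational(1, 2), -42, Add(9, Mul(4, -42))), Mul(-1, Rational(1, 4))) = Add(Mul(Rational(1, 2), -42, Add(9, -168)), Rational(-1, 4)) = Add(Mul(Rational(1, 2), -42, -159), Rational(-1, 4)) = Add(3339, Rational(-1, 4)) = Rational(13355, 4)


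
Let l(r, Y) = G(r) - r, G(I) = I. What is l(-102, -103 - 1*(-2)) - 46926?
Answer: -46926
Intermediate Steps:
l(r, Y) = 0 (l(r, Y) = r - r = 0)
l(-102, -103 - 1*(-2)) - 46926 = 0 - 46926 = -46926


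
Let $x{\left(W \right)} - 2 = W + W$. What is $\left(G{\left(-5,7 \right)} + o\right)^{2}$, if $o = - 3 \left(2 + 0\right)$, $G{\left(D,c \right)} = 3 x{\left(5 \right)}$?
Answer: $900$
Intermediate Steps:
$x{\left(W \right)} = 2 + 2 W$ ($x{\left(W \right)} = 2 + \left(W + W\right) = 2 + 2 W$)
$G{\left(D,c \right)} = 36$ ($G{\left(D,c \right)} = 3 \left(2 + 2 \cdot 5\right) = 3 \left(2 + 10\right) = 3 \cdot 12 = 36$)
$o = -6$ ($o = \left(-3\right) 2 = -6$)
$\left(G{\left(-5,7 \right)} + o\right)^{2} = \left(36 - 6\right)^{2} = 30^{2} = 900$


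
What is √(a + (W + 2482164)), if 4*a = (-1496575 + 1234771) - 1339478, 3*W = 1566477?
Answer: 23*√19690/2 ≈ 1613.7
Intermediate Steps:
W = 522159 (W = (⅓)*1566477 = 522159)
a = -800641/2 (a = ((-1496575 + 1234771) - 1339478)/4 = (-261804 - 1339478)/4 = (¼)*(-1601282) = -800641/2 ≈ -4.0032e+5)
√(a + (W + 2482164)) = √(-800641/2 + (522159 + 2482164)) = √(-800641/2 + 3004323) = √(5208005/2) = 23*√19690/2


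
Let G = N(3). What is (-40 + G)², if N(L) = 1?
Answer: 1521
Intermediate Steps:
G = 1
(-40 + G)² = (-40 + 1)² = (-39)² = 1521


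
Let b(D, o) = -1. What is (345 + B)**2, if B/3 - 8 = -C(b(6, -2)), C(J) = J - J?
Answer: 136161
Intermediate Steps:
C(J) = 0
B = 24 (B = 24 + 3*(-1*0) = 24 + 3*0 = 24 + 0 = 24)
(345 + B)**2 = (345 + 24)**2 = 369**2 = 136161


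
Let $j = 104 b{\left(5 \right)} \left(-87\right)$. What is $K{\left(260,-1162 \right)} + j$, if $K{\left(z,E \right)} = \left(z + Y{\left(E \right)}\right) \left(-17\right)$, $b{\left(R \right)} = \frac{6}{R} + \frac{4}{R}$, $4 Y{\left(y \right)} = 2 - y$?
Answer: $-27463$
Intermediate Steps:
$Y{\left(y \right)} = \frac{1}{2} - \frac{y}{4}$ ($Y{\left(y \right)} = \frac{2 - y}{4} = \frac{1}{2} - \frac{y}{4}$)
$b{\left(R \right)} = \frac{10}{R}$
$K{\left(z,E \right)} = - \frac{17}{2} - 17 z + \frac{17 E}{4}$ ($K{\left(z,E \right)} = \left(z - \left(- \frac{1}{2} + \frac{E}{4}\right)\right) \left(-17\right) = \left(\frac{1}{2} + z - \frac{E}{4}\right) \left(-17\right) = - \frac{17}{2} - 17 z + \frac{17 E}{4}$)
$j = -18096$ ($j = 104 \cdot \frac{10}{5} \left(-87\right) = 104 \cdot 10 \cdot \frac{1}{5} \left(-87\right) = 104 \cdot 2 \left(-87\right) = 208 \left(-87\right) = -18096$)
$K{\left(260,-1162 \right)} + j = \left(- \frac{17}{2} - 4420 + \frac{17}{4} \left(-1162\right)\right) - 18096 = \left(- \frac{17}{2} - 4420 - \frac{9877}{2}\right) - 18096 = -9367 - 18096 = -27463$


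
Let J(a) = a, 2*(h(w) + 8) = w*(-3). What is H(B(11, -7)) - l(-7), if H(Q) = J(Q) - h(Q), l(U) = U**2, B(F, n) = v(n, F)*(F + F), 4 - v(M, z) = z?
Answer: -426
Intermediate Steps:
h(w) = -8 - 3*w/2 (h(w) = -8 + (w*(-3))/2 = -8 + (-3*w)/2 = -8 - 3*w/2)
v(M, z) = 4 - z
B(F, n) = 2*F*(4 - F) (B(F, n) = (4 - F)*(F + F) = (4 - F)*(2*F) = 2*F*(4 - F))
H(Q) = 8 + 5*Q/2 (H(Q) = Q - (-8 - 3*Q/2) = Q + (8 + 3*Q/2) = 8 + 5*Q/2)
H(B(11, -7)) - l(-7) = (8 + 5*(2*11*(4 - 1*11))/2) - 1*(-7)**2 = (8 + 5*(2*11*(4 - 11))/2) - 1*49 = (8 + 5*(2*11*(-7))/2) - 49 = (8 + (5/2)*(-154)) - 49 = (8 - 385) - 49 = -377 - 49 = -426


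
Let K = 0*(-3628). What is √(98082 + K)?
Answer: 3*√10898 ≈ 313.18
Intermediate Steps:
K = 0
√(98082 + K) = √(98082 + 0) = √98082 = 3*√10898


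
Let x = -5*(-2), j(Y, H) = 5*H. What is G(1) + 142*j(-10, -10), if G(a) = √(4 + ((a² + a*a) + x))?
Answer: -7096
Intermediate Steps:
x = 10
G(a) = √(14 + 2*a²) (G(a) = √(4 + ((a² + a*a) + 10)) = √(4 + ((a² + a²) + 10)) = √(4 + (2*a² + 10)) = √(4 + (10 + 2*a²)) = √(14 + 2*a²))
G(1) + 142*j(-10, -10) = √(14 + 2*1²) + 142*(5*(-10)) = √(14 + 2*1) + 142*(-50) = √(14 + 2) - 7100 = √16 - 7100 = 4 - 7100 = -7096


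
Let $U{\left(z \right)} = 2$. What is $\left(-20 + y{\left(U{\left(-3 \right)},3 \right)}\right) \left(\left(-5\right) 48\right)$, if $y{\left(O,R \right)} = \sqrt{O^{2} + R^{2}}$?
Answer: $4800 - 240 \sqrt{13} \approx 3934.7$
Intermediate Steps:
$\left(-20 + y{\left(U{\left(-3 \right)},3 \right)}\right) \left(\left(-5\right) 48\right) = \left(-20 + \sqrt{2^{2} + 3^{2}}\right) \left(\left(-5\right) 48\right) = \left(-20 + \sqrt{4 + 9}\right) \left(-240\right) = \left(-20 + \sqrt{13}\right) \left(-240\right) = 4800 - 240 \sqrt{13}$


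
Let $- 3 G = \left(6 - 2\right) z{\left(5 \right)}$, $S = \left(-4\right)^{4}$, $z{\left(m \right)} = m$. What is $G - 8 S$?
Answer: $- \frac{6164}{3} \approx -2054.7$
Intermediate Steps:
$S = 256$
$G = - \frac{20}{3}$ ($G = - \frac{\left(6 - 2\right) 5}{3} = - \frac{4 \cdot 5}{3} = \left(- \frac{1}{3}\right) 20 = - \frac{20}{3} \approx -6.6667$)
$G - 8 S = - \frac{20}{3} - 2048 = - \frac{6164}{3}$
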